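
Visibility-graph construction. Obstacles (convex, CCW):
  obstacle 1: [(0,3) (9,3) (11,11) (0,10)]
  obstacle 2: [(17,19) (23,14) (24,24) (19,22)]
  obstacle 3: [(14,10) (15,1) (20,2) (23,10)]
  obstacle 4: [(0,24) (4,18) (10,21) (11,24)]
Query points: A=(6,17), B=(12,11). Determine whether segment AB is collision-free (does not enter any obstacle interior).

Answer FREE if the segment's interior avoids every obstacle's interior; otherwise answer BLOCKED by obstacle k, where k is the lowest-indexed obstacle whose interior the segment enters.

FREE

Obstacle 1 [(0,3) (9,3) (11,11) (0,10)]:
  edge (0,3)–(9,3): clear
  edge (9,3)–(11,11): clear
  edge (11,11)–(0,10): clear
  edge (0,10)–(0,3): clear
  midpoint (9,14) outside
  → clear
Obstacle 2 [(17,19) (23,14) (24,24) (19,22)]:
  edge (17,19)–(23,14): clear
  edge (23,14)–(24,24): clear
  edge (24,24)–(19,22): clear
  edge (19,22)–(17,19): clear
  midpoint (9,14) outside
  → clear
Obstacle 3 [(14,10) (15,1) (20,2) (23,10)]:
  edge (14,10)–(15,1): clear
  edge (15,1)–(20,2): clear
  edge (20,2)–(23,10): clear
  edge (23,10)–(14,10): clear
  midpoint (9,14) outside
  → clear
Obstacle 4 [(0,24) (4,18) (10,21) (11,24)]:
  edge (0,24)–(4,18): clear
  edge (4,18)–(10,21): clear
  edge (10,21)–(11,24): clear
  edge (11,24)–(0,24): clear
  midpoint (9,14) outside
  → clear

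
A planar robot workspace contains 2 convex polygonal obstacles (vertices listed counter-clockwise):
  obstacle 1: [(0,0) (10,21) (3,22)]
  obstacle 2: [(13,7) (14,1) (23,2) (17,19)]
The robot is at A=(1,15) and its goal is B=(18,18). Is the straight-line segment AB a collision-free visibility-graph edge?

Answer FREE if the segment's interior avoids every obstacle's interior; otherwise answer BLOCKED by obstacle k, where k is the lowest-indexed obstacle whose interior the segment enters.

Obstacle 1 [(0,0) (10,21) (3,22)]:
  edge (0,0)–(10,21): crosses AB
  edge (10,21)–(3,22): clear
  edge (3,22)–(0,0): crosses AB
  → BLOCKED
Obstacle 2 [(13,7) (14,1) (23,2) (17,19)]:
  edge (13,7)–(14,1): clear
  edge (14,1)–(23,2): clear
  edge (23,2)–(17,19): crosses AB
  edge (17,19)–(13,7): crosses AB
  → BLOCKED

BLOCKED by obstacle 1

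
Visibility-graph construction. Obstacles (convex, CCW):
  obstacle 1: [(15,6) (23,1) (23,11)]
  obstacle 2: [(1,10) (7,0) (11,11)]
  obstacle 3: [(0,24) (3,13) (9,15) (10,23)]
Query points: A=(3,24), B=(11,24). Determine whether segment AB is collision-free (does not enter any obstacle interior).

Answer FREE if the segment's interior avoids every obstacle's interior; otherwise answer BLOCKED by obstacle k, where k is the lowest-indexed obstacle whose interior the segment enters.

FREE

Obstacle 1 [(15,6) (23,1) (23,11)]:
  edge (15,6)–(23,1): clear
  edge (23,1)–(23,11): clear
  edge (23,11)–(15,6): clear
  midpoint (7,24) outside
  → clear
Obstacle 2 [(1,10) (7,0) (11,11)]:
  edge (1,10)–(7,0): clear
  edge (7,0)–(11,11): clear
  edge (11,11)–(1,10): clear
  midpoint (7,24) outside
  → clear
Obstacle 3 [(0,24) (3,13) (9,15) (10,23)]:
  edge (0,24)–(3,13): clear
  edge (3,13)–(9,15): clear
  edge (9,15)–(10,23): clear
  edge (10,23)–(0,24): clear
  midpoint (7,24) outside
  → clear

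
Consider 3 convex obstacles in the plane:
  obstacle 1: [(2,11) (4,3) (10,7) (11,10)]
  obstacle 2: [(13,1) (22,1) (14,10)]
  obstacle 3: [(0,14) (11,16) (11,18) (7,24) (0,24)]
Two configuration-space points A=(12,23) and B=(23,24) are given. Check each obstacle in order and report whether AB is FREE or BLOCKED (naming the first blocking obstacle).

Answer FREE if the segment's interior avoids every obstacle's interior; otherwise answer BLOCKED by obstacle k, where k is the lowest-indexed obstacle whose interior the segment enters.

Obstacle 1 [(2,11) (4,3) (10,7) (11,10)]:
  edge (2,11)–(4,3): clear
  edge (4,3)–(10,7): clear
  edge (10,7)–(11,10): clear
  edge (11,10)–(2,11): clear
  midpoint (35/2,47/2) outside
  → clear
Obstacle 2 [(13,1) (22,1) (14,10)]:
  edge (13,1)–(22,1): clear
  edge (22,1)–(14,10): clear
  edge (14,10)–(13,1): clear
  midpoint (35/2,47/2) outside
  → clear
Obstacle 3 [(0,14) (11,16) (11,18) (7,24) (0,24)]:
  edge (0,14)–(11,16): clear
  edge (11,16)–(11,18): clear
  edge (11,18)–(7,24): clear
  edge (7,24)–(0,24): clear
  edge (0,24)–(0,14): clear
  midpoint (35/2,47/2) outside
  → clear

FREE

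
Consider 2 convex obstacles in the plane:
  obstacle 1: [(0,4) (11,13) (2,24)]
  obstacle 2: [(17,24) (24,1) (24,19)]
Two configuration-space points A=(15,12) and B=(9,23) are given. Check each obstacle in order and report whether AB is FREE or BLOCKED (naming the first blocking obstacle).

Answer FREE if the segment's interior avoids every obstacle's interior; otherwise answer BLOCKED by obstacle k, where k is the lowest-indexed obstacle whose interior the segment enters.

FREE

Obstacle 1 [(0,4) (11,13) (2,24)]:
  edge (0,4)–(11,13): clear
  edge (11,13)–(2,24): clear
  edge (2,24)–(0,4): clear
  midpoint (12,35/2) outside
  → clear
Obstacle 2 [(17,24) (24,1) (24,19)]:
  edge (17,24)–(24,1): clear
  edge (24,1)–(24,19): clear
  edge (24,19)–(17,24): clear
  midpoint (12,35/2) outside
  → clear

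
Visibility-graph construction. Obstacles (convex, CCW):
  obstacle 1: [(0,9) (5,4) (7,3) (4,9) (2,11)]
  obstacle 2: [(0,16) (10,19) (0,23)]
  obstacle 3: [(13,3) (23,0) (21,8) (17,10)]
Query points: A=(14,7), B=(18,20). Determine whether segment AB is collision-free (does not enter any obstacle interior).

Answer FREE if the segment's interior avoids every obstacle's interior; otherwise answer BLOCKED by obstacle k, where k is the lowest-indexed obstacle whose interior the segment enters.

Obstacle 1 [(0,9) (5,4) (7,3) (4,9) (2,11)]:
  edge (0,9)–(5,4): clear
  edge (5,4)–(7,3): clear
  edge (7,3)–(4,9): clear
  edge (4,9)–(2,11): clear
  edge (2,11)–(0,9): clear
  midpoint (16,27/2) outside
  → clear
Obstacle 2 [(0,16) (10,19) (0,23)]:
  edge (0,16)–(10,19): clear
  edge (10,19)–(0,23): clear
  edge (0,23)–(0,16): clear
  midpoint (16,27/2) outside
  → clear
Obstacle 3 [(13,3) (23,0) (21,8) (17,10)]:
  edge (13,3)–(23,0): clear
  edge (23,0)–(21,8): clear
  edge (21,8)–(17,10): clear
  edge (17,10)–(13,3): clear
  midpoint (16,27/2) outside
  → clear

FREE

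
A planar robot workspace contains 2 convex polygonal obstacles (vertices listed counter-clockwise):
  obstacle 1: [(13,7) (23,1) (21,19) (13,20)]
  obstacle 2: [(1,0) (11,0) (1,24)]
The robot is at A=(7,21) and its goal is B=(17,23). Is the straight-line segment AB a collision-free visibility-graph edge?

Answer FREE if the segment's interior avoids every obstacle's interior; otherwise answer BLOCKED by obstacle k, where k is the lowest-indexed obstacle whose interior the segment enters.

Obstacle 1 [(13,7) (23,1) (21,19) (13,20)]:
  edge (13,7)–(23,1): clear
  edge (23,1)–(21,19): clear
  edge (21,19)–(13,20): clear
  edge (13,20)–(13,7): clear
  midpoint (12,22) outside
  → clear
Obstacle 2 [(1,0) (11,0) (1,24)]:
  edge (1,0)–(11,0): clear
  edge (11,0)–(1,24): clear
  edge (1,24)–(1,0): clear
  midpoint (12,22) outside
  → clear

FREE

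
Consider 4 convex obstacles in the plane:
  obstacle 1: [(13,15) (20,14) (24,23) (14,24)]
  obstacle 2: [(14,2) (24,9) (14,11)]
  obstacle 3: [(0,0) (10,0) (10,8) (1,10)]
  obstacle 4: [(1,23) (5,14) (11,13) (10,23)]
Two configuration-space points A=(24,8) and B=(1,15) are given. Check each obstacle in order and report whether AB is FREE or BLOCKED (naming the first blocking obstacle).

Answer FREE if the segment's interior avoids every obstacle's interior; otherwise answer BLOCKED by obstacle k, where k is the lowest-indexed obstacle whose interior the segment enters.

Obstacle 1 [(13,15) (20,14) (24,23) (14,24)]:
  edge (13,15)–(20,14): clear
  edge (20,14)–(24,23): clear
  edge (24,23)–(14,24): clear
  edge (14,24)–(13,15): clear
  midpoint (25/2,23/2) outside
  → clear
Obstacle 2 [(14,2) (24,9) (14,11)]:
  edge (14,2)–(24,9): crosses AB
  edge (24,9)–(14,11): crosses AB
  edge (14,11)–(14,2): clear
  → BLOCKED
Obstacle 3 [(0,0) (10,0) (10,8) (1,10)]:
  edge (0,0)–(10,0): clear
  edge (10,0)–(10,8): clear
  edge (10,8)–(1,10): clear
  edge (1,10)–(0,0): clear
  midpoint (25/2,23/2) outside
  → clear
Obstacle 4 [(1,23) (5,14) (11,13) (10,23)]:
  edge (1,23)–(5,14): clear
  edge (5,14)–(11,13): clear
  edge (11,13)–(10,23): clear
  edge (10,23)–(1,23): clear
  midpoint (25/2,23/2) outside
  → clear

BLOCKED by obstacle 2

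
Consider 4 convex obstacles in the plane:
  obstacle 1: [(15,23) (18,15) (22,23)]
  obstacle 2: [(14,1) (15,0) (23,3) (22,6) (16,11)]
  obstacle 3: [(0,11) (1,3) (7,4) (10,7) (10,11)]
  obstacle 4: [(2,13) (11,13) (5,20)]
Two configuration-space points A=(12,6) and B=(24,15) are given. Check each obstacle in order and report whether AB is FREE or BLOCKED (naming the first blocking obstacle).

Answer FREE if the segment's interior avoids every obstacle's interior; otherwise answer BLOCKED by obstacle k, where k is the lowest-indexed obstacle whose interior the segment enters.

BLOCKED by obstacle 2

Obstacle 1 [(15,23) (18,15) (22,23)]:
  edge (15,23)–(18,15): clear
  edge (18,15)–(22,23): clear
  edge (22,23)–(15,23): clear
  midpoint (18,21/2) outside
  → clear
Obstacle 2 [(14,1) (15,0) (23,3) (22,6) (16,11)]:
  edge (14,1)–(15,0): clear
  edge (15,0)–(23,3): clear
  edge (23,3)–(22,6): clear
  edge (22,6)–(16,11): crosses AB
  edge (16,11)–(14,1): crosses AB
  → BLOCKED
Obstacle 3 [(0,11) (1,3) (7,4) (10,7) (10,11)]:
  edge (0,11)–(1,3): clear
  edge (1,3)–(7,4): clear
  edge (7,4)–(10,7): clear
  edge (10,7)–(10,11): clear
  edge (10,11)–(0,11): clear
  midpoint (18,21/2) outside
  → clear
Obstacle 4 [(2,13) (11,13) (5,20)]:
  edge (2,13)–(11,13): clear
  edge (11,13)–(5,20): clear
  edge (5,20)–(2,13): clear
  midpoint (18,21/2) outside
  → clear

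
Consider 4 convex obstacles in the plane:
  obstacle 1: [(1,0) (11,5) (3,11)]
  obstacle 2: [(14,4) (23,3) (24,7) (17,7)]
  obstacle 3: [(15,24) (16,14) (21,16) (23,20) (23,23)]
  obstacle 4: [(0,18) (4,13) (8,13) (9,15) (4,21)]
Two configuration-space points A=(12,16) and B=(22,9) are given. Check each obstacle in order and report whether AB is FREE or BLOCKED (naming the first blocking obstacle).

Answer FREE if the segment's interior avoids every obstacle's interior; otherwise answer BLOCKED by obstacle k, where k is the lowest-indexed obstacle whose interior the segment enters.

Obstacle 1 [(1,0) (11,5) (3,11)]:
  edge (1,0)–(11,5): clear
  edge (11,5)–(3,11): clear
  edge (3,11)–(1,0): clear
  midpoint (17,25/2) outside
  → clear
Obstacle 2 [(14,4) (23,3) (24,7) (17,7)]:
  edge (14,4)–(23,3): clear
  edge (23,3)–(24,7): clear
  edge (24,7)–(17,7): clear
  edge (17,7)–(14,4): clear
  midpoint (17,25/2) outside
  → clear
Obstacle 3 [(15,24) (16,14) (21,16) (23,20) (23,23)]:
  edge (15,24)–(16,14): clear
  edge (16,14)–(21,16): clear
  edge (21,16)–(23,20): clear
  edge (23,20)–(23,23): clear
  edge (23,23)–(15,24): clear
  midpoint (17,25/2) outside
  → clear
Obstacle 4 [(0,18) (4,13) (8,13) (9,15) (4,21)]:
  edge (0,18)–(4,13): clear
  edge (4,13)–(8,13): clear
  edge (8,13)–(9,15): clear
  edge (9,15)–(4,21): clear
  edge (4,21)–(0,18): clear
  midpoint (17,25/2) outside
  → clear

FREE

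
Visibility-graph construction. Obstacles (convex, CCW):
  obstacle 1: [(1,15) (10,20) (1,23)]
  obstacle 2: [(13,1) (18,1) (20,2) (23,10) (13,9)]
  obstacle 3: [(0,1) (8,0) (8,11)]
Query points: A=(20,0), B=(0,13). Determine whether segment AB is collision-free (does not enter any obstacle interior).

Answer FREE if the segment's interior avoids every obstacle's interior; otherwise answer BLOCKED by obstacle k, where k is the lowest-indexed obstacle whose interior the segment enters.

Obstacle 1 [(1,15) (10,20) (1,23)]:
  edge (1,15)–(10,20): clear
  edge (10,20)–(1,23): clear
  edge (1,23)–(1,15): clear
  midpoint (10,13/2) outside
  → clear
Obstacle 2 [(13,1) (18,1) (20,2) (23,10) (13,9)]:
  edge (13,1)–(18,1): clear
  edge (18,1)–(20,2): crosses AB
  edge (20,2)–(23,10): clear
  edge (23,10)–(13,9): clear
  edge (13,9)–(13,1): crosses AB
  → BLOCKED
Obstacle 3 [(0,1) (8,0) (8,11)]:
  edge (0,1)–(8,0): clear
  edge (8,0)–(8,11): crosses AB
  edge (8,11)–(0,1): crosses AB
  → BLOCKED

BLOCKED by obstacle 2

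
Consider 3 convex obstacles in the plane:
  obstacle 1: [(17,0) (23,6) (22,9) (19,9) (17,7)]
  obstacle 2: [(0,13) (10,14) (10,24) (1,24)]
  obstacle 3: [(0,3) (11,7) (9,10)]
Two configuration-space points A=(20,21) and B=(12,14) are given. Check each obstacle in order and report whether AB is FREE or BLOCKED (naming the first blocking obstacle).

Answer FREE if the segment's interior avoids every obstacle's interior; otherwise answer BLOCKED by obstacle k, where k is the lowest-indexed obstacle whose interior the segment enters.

Obstacle 1 [(17,0) (23,6) (22,9) (19,9) (17,7)]:
  edge (17,0)–(23,6): clear
  edge (23,6)–(22,9): clear
  edge (22,9)–(19,9): clear
  edge (19,9)–(17,7): clear
  edge (17,7)–(17,0): clear
  midpoint (16,35/2) outside
  → clear
Obstacle 2 [(0,13) (10,14) (10,24) (1,24)]:
  edge (0,13)–(10,14): clear
  edge (10,14)–(10,24): clear
  edge (10,24)–(1,24): clear
  edge (1,24)–(0,13): clear
  midpoint (16,35/2) outside
  → clear
Obstacle 3 [(0,3) (11,7) (9,10)]:
  edge (0,3)–(11,7): clear
  edge (11,7)–(9,10): clear
  edge (9,10)–(0,3): clear
  midpoint (16,35/2) outside
  → clear

FREE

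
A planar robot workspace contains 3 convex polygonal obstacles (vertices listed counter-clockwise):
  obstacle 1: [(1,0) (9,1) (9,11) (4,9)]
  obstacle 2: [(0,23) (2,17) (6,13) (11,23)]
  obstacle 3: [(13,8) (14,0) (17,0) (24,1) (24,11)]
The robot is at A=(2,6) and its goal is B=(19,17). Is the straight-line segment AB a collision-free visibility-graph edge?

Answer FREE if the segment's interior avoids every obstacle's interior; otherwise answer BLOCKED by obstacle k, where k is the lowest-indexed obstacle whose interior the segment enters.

BLOCKED by obstacle 1

Obstacle 1 [(1,0) (9,1) (9,11) (4,9)]:
  edge (1,0)–(9,1): clear
  edge (9,1)–(9,11): crosses AB
  edge (9,11)–(4,9): clear
  edge (4,9)–(1,0): crosses AB
  → BLOCKED
Obstacle 2 [(0,23) (2,17) (6,13) (11,23)]:
  edge (0,23)–(2,17): clear
  edge (2,17)–(6,13): clear
  edge (6,13)–(11,23): clear
  edge (11,23)–(0,23): clear
  midpoint (21/2,23/2) outside
  → clear
Obstacle 3 [(13,8) (14,0) (17,0) (24,1) (24,11)]:
  edge (13,8)–(14,0): clear
  edge (14,0)–(17,0): clear
  edge (17,0)–(24,1): clear
  edge (24,1)–(24,11): clear
  edge (24,11)–(13,8): clear
  midpoint (21/2,23/2) outside
  → clear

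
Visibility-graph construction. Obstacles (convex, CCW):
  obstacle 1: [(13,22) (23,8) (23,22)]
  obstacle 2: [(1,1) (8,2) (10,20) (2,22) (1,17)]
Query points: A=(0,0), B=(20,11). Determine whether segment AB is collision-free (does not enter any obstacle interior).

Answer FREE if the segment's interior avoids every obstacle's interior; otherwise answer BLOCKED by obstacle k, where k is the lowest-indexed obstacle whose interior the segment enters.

BLOCKED by obstacle 2

Obstacle 1 [(13,22) (23,8) (23,22)]:
  edge (13,22)–(23,8): clear
  edge (23,8)–(23,22): clear
  edge (23,22)–(13,22): clear
  midpoint (10,11/2) outside
  → clear
Obstacle 2 [(1,1) (8,2) (10,20) (2,22) (1,17)]:
  edge (1,1)–(8,2): crosses AB
  edge (8,2)–(10,20): crosses AB
  edge (10,20)–(2,22): clear
  edge (2,22)–(1,17): clear
  edge (1,17)–(1,1): clear
  → BLOCKED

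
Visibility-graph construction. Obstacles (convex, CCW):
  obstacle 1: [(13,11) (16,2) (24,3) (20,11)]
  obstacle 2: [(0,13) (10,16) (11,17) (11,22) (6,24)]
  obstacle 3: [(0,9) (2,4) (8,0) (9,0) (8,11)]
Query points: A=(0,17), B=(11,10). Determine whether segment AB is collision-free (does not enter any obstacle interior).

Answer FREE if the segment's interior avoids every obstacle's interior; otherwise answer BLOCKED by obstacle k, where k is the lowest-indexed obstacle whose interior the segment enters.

Obstacle 1 [(13,11) (16,2) (24,3) (20,11)]:
  edge (13,11)–(16,2): clear
  edge (16,2)–(24,3): clear
  edge (24,3)–(20,11): clear
  edge (20,11)–(13,11): clear
  midpoint (11/2,27/2) outside
  → clear
Obstacle 2 [(0,13) (10,16) (11,17) (11,22) (6,24)]:
  edge (0,13)–(10,16): crosses AB
  edge (10,16)–(11,17): clear
  edge (11,17)–(11,22): clear
  edge (11,22)–(6,24): clear
  edge (6,24)–(0,13): crosses AB
  → BLOCKED
Obstacle 3 [(0,9) (2,4) (8,0) (9,0) (8,11)]:
  edge (0,9)–(2,4): clear
  edge (2,4)–(8,0): clear
  edge (8,0)–(9,0): clear
  edge (9,0)–(8,11): clear
  edge (8,11)–(0,9): clear
  midpoint (11/2,27/2) outside
  → clear

BLOCKED by obstacle 2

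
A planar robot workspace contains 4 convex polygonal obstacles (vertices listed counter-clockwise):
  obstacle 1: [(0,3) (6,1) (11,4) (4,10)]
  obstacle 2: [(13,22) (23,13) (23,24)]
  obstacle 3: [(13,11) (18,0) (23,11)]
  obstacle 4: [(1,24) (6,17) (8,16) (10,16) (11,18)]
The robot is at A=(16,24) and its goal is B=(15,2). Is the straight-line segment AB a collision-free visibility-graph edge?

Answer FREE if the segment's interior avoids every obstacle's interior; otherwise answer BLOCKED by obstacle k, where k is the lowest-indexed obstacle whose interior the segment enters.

BLOCKED by obstacle 2

Obstacle 1 [(0,3) (6,1) (11,4) (4,10)]:
  edge (0,3)–(6,1): clear
  edge (6,1)–(11,4): clear
  edge (11,4)–(4,10): clear
  edge (4,10)–(0,3): clear
  midpoint (31/2,13) outside
  → clear
Obstacle 2 [(13,22) (23,13) (23,24)]:
  edge (13,22)–(23,13): crosses AB
  edge (23,13)–(23,24): clear
  edge (23,24)–(13,22): crosses AB
  → BLOCKED
Obstacle 3 [(13,11) (18,0) (23,11)]:
  edge (13,11)–(18,0): crosses AB
  edge (18,0)–(23,11): clear
  edge (23,11)–(13,11): crosses AB
  → BLOCKED
Obstacle 4 [(1,24) (6,17) (8,16) (10,16) (11,18)]:
  edge (1,24)–(6,17): clear
  edge (6,17)–(8,16): clear
  edge (8,16)–(10,16): clear
  edge (10,16)–(11,18): clear
  edge (11,18)–(1,24): clear
  midpoint (31/2,13) outside
  → clear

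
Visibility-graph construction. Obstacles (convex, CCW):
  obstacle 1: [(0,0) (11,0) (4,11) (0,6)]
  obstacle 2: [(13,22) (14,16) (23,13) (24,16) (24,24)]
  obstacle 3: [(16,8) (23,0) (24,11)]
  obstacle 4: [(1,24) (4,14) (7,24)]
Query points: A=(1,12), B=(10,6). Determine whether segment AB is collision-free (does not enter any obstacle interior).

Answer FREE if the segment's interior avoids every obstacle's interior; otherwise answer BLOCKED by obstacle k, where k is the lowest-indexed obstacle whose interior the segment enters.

BLOCKED by obstacle 1

Obstacle 1 [(0,0) (11,0) (4,11) (0,6)]:
  edge (0,0)–(11,0): clear
  edge (11,0)–(4,11): crosses AB
  edge (4,11)–(0,6): crosses AB
  edge (0,6)–(0,0): clear
  → BLOCKED
Obstacle 2 [(13,22) (14,16) (23,13) (24,16) (24,24)]:
  edge (13,22)–(14,16): clear
  edge (14,16)–(23,13): clear
  edge (23,13)–(24,16): clear
  edge (24,16)–(24,24): clear
  edge (24,24)–(13,22): clear
  midpoint (11/2,9) outside
  → clear
Obstacle 3 [(16,8) (23,0) (24,11)]:
  edge (16,8)–(23,0): clear
  edge (23,0)–(24,11): clear
  edge (24,11)–(16,8): clear
  midpoint (11/2,9) outside
  → clear
Obstacle 4 [(1,24) (4,14) (7,24)]:
  edge (1,24)–(4,14): clear
  edge (4,14)–(7,24): clear
  edge (7,24)–(1,24): clear
  midpoint (11/2,9) outside
  → clear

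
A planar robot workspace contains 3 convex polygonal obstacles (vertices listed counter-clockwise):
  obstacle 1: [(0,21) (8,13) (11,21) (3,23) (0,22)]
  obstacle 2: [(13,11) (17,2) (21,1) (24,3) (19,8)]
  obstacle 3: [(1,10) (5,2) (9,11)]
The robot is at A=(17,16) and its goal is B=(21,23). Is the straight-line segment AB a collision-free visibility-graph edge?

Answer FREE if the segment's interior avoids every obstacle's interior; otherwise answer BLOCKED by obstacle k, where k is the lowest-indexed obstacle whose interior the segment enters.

Obstacle 1 [(0,21) (8,13) (11,21) (3,23) (0,22)]:
  edge (0,21)–(8,13): clear
  edge (8,13)–(11,21): clear
  edge (11,21)–(3,23): clear
  edge (3,23)–(0,22): clear
  edge (0,22)–(0,21): clear
  midpoint (19,39/2) outside
  → clear
Obstacle 2 [(13,11) (17,2) (21,1) (24,3) (19,8)]:
  edge (13,11)–(17,2): clear
  edge (17,2)–(21,1): clear
  edge (21,1)–(24,3): clear
  edge (24,3)–(19,8): clear
  edge (19,8)–(13,11): clear
  midpoint (19,39/2) outside
  → clear
Obstacle 3 [(1,10) (5,2) (9,11)]:
  edge (1,10)–(5,2): clear
  edge (5,2)–(9,11): clear
  edge (9,11)–(1,10): clear
  midpoint (19,39/2) outside
  → clear

FREE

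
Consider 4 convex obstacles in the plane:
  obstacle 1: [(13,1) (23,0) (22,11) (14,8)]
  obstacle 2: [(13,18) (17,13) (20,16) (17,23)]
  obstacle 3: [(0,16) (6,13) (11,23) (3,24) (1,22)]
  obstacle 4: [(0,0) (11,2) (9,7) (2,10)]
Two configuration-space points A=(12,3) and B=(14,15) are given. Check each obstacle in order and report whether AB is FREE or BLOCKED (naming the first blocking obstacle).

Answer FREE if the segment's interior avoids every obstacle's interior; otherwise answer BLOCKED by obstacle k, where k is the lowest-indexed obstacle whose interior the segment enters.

Obstacle 1 [(13,1) (23,0) (22,11) (14,8)]:
  edge (13,1)–(23,0): clear
  edge (23,0)–(22,11): clear
  edge (22,11)–(14,8): clear
  edge (14,8)–(13,1): clear
  midpoint (13,9) outside
  → clear
Obstacle 2 [(13,18) (17,13) (20,16) (17,23)]:
  edge (13,18)–(17,13): clear
  edge (17,13)–(20,16): clear
  edge (20,16)–(17,23): clear
  edge (17,23)–(13,18): clear
  midpoint (13,9) outside
  → clear
Obstacle 3 [(0,16) (6,13) (11,23) (3,24) (1,22)]:
  edge (0,16)–(6,13): clear
  edge (6,13)–(11,23): clear
  edge (11,23)–(3,24): clear
  edge (3,24)–(1,22): clear
  edge (1,22)–(0,16): clear
  midpoint (13,9) outside
  → clear
Obstacle 4 [(0,0) (11,2) (9,7) (2,10)]:
  edge (0,0)–(11,2): clear
  edge (11,2)–(9,7): clear
  edge (9,7)–(2,10): clear
  edge (2,10)–(0,0): clear
  midpoint (13,9) outside
  → clear

FREE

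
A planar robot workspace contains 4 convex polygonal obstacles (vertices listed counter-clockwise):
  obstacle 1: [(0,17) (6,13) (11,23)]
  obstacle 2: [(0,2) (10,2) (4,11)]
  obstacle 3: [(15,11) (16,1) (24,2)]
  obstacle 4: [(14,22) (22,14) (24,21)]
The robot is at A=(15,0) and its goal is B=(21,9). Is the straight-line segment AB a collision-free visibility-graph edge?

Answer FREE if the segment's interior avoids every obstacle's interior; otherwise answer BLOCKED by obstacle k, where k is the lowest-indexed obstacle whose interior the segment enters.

Obstacle 1 [(0,17) (6,13) (11,23)]:
  edge (0,17)–(6,13): clear
  edge (6,13)–(11,23): clear
  edge (11,23)–(0,17): clear
  midpoint (18,9/2) outside
  → clear
Obstacle 2 [(0,2) (10,2) (4,11)]:
  edge (0,2)–(10,2): clear
  edge (10,2)–(4,11): clear
  edge (4,11)–(0,2): clear
  midpoint (18,9/2) outside
  → clear
Obstacle 3 [(15,11) (16,1) (24,2)]:
  edge (15,11)–(16,1): crosses AB
  edge (16,1)–(24,2): clear
  edge (24,2)–(15,11): crosses AB
  → BLOCKED
Obstacle 4 [(14,22) (22,14) (24,21)]:
  edge (14,22)–(22,14): clear
  edge (22,14)–(24,21): clear
  edge (24,21)–(14,22): clear
  midpoint (18,9/2) outside
  → clear

BLOCKED by obstacle 3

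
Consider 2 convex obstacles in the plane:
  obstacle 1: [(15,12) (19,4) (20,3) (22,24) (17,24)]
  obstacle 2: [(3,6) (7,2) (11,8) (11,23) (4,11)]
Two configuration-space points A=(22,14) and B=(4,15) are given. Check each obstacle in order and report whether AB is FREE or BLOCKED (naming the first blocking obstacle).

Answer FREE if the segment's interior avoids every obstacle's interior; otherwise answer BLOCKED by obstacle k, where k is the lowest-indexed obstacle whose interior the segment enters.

Obstacle 1 [(15,12) (19,4) (20,3) (22,24) (17,24)]:
  edge (15,12)–(19,4): clear
  edge (19,4)–(20,3): clear
  edge (20,3)–(22,24): crosses AB
  edge (22,24)–(17,24): clear
  edge (17,24)–(15,12): crosses AB
  → BLOCKED
Obstacle 2 [(3,6) (7,2) (11,8) (11,23) (4,11)]:
  edge (3,6)–(7,2): clear
  edge (7,2)–(11,8): clear
  edge (11,8)–(11,23): crosses AB
  edge (11,23)–(4,11): crosses AB
  edge (4,11)–(3,6): clear
  → BLOCKED

BLOCKED by obstacle 1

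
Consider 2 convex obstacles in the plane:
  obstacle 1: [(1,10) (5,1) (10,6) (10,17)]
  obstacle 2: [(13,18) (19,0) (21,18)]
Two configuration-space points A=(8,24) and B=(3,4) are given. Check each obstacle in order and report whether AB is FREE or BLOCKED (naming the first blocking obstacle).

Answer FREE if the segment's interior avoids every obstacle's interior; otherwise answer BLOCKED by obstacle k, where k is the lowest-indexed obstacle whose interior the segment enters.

BLOCKED by obstacle 1

Obstacle 1 [(1,10) (5,1) (10,6) (10,17)]:
  edge (1,10)–(5,1): crosses AB
  edge (5,1)–(10,6): clear
  edge (10,6)–(10,17): clear
  edge (10,17)–(1,10): crosses AB
  → BLOCKED
Obstacle 2 [(13,18) (19,0) (21,18)]:
  edge (13,18)–(19,0): clear
  edge (19,0)–(21,18): clear
  edge (21,18)–(13,18): clear
  midpoint (11/2,14) outside
  → clear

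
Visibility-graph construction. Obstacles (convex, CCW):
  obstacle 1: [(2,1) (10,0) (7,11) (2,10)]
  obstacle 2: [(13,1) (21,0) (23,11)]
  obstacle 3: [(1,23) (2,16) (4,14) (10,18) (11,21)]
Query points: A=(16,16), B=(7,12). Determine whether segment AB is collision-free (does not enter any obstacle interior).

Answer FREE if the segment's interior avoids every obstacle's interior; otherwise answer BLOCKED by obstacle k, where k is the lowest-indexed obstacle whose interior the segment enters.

FREE

Obstacle 1 [(2,1) (10,0) (7,11) (2,10)]:
  edge (2,1)–(10,0): clear
  edge (10,0)–(7,11): clear
  edge (7,11)–(2,10): clear
  edge (2,10)–(2,1): clear
  midpoint (23/2,14) outside
  → clear
Obstacle 2 [(13,1) (21,0) (23,11)]:
  edge (13,1)–(21,0): clear
  edge (21,0)–(23,11): clear
  edge (23,11)–(13,1): clear
  midpoint (23/2,14) outside
  → clear
Obstacle 3 [(1,23) (2,16) (4,14) (10,18) (11,21)]:
  edge (1,23)–(2,16): clear
  edge (2,16)–(4,14): clear
  edge (4,14)–(10,18): clear
  edge (10,18)–(11,21): clear
  edge (11,21)–(1,23): clear
  midpoint (23/2,14) outside
  → clear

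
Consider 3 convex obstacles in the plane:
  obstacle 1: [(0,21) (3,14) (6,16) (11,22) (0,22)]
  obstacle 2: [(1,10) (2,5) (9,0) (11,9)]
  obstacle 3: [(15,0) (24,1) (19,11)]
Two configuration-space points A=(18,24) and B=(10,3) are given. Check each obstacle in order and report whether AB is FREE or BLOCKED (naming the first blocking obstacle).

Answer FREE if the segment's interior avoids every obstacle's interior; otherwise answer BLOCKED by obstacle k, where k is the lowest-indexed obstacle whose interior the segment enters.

FREE

Obstacle 1 [(0,21) (3,14) (6,16) (11,22) (0,22)]:
  edge (0,21)–(3,14): clear
  edge (3,14)–(6,16): clear
  edge (6,16)–(11,22): clear
  edge (11,22)–(0,22): clear
  edge (0,22)–(0,21): clear
  midpoint (14,27/2) outside
  → clear
Obstacle 2 [(1,10) (2,5) (9,0) (11,9)]:
  edge (1,10)–(2,5): clear
  edge (2,5)–(9,0): clear
  edge (9,0)–(11,9): clear
  edge (11,9)–(1,10): clear
  midpoint (14,27/2) outside
  → clear
Obstacle 3 [(15,0) (24,1) (19,11)]:
  edge (15,0)–(24,1): clear
  edge (24,1)–(19,11): clear
  edge (19,11)–(15,0): clear
  midpoint (14,27/2) outside
  → clear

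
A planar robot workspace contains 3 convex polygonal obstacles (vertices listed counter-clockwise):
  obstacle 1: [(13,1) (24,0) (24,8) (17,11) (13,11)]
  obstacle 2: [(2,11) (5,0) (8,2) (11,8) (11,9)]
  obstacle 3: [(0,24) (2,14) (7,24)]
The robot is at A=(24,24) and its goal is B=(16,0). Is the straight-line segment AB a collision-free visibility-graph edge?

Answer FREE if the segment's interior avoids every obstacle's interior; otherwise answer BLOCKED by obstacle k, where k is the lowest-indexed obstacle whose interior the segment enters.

Obstacle 1 [(13,1) (24,0) (24,8) (17,11) (13,11)]:
  edge (13,1)–(24,0): crosses AB
  edge (24,0)–(24,8): clear
  edge (24,8)–(17,11): crosses AB
  edge (17,11)–(13,11): clear
  edge (13,11)–(13,1): clear
  → BLOCKED
Obstacle 2 [(2,11) (5,0) (8,2) (11,8) (11,9)]:
  edge (2,11)–(5,0): clear
  edge (5,0)–(8,2): clear
  edge (8,2)–(11,8): clear
  edge (11,8)–(11,9): clear
  edge (11,9)–(2,11): clear
  midpoint (20,12) outside
  → clear
Obstacle 3 [(0,24) (2,14) (7,24)]:
  edge (0,24)–(2,14): clear
  edge (2,14)–(7,24): clear
  edge (7,24)–(0,24): clear
  midpoint (20,12) outside
  → clear

BLOCKED by obstacle 1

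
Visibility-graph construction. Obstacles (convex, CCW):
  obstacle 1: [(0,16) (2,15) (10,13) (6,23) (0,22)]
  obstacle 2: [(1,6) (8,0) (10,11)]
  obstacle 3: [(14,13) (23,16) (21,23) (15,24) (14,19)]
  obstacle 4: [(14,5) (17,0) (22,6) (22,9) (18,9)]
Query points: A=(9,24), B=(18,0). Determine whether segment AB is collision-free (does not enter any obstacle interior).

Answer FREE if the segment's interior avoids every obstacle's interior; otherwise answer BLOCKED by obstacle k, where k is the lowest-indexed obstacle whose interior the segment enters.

BLOCKED by obstacle 4

Obstacle 1 [(0,16) (2,15) (10,13) (6,23) (0,22)]:
  edge (0,16)–(2,15): clear
  edge (2,15)–(10,13): clear
  edge (10,13)–(6,23): clear
  edge (6,23)–(0,22): clear
  edge (0,22)–(0,16): clear
  midpoint (27/2,12) outside
  → clear
Obstacle 2 [(1,6) (8,0) (10,11)]:
  edge (1,6)–(8,0): clear
  edge (8,0)–(10,11): clear
  edge (10,11)–(1,6): clear
  midpoint (27/2,12) outside
  → clear
Obstacle 3 [(14,13) (23,16) (21,23) (15,24) (14,19)]:
  edge (14,13)–(23,16): clear
  edge (23,16)–(21,23): clear
  edge (21,23)–(15,24): clear
  edge (15,24)–(14,19): clear
  edge (14,19)–(14,13): clear
  midpoint (27/2,12) outside
  → clear
Obstacle 4 [(14,5) (17,0) (22,6) (22,9) (18,9)]:
  edge (14,5)–(17,0): clear
  edge (17,0)–(22,6): crosses AB
  edge (22,6)–(22,9): clear
  edge (22,9)–(18,9): clear
  edge (18,9)–(14,5): crosses AB
  → BLOCKED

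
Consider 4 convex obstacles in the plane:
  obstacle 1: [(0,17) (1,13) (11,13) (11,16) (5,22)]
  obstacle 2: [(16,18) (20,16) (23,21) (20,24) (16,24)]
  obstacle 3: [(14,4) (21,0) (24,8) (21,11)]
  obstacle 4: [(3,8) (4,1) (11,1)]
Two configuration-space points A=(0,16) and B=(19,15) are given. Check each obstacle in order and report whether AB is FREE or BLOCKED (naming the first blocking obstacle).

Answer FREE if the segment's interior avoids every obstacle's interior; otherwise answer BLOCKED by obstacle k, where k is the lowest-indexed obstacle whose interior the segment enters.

BLOCKED by obstacle 1

Obstacle 1 [(0,17) (1,13) (11,13) (11,16) (5,22)]:
  edge (0,17)–(1,13): crosses AB
  edge (1,13)–(11,13): clear
  edge (11,13)–(11,16): crosses AB
  edge (11,16)–(5,22): clear
  edge (5,22)–(0,17): clear
  → BLOCKED
Obstacle 2 [(16,18) (20,16) (23,21) (20,24) (16,24)]:
  edge (16,18)–(20,16): clear
  edge (20,16)–(23,21): clear
  edge (23,21)–(20,24): clear
  edge (20,24)–(16,24): clear
  edge (16,24)–(16,18): clear
  midpoint (19/2,31/2) outside
  → clear
Obstacle 3 [(14,4) (21,0) (24,8) (21,11)]:
  edge (14,4)–(21,0): clear
  edge (21,0)–(24,8): clear
  edge (24,8)–(21,11): clear
  edge (21,11)–(14,4): clear
  midpoint (19/2,31/2) outside
  → clear
Obstacle 4 [(3,8) (4,1) (11,1)]:
  edge (3,8)–(4,1): clear
  edge (4,1)–(11,1): clear
  edge (11,1)–(3,8): clear
  midpoint (19/2,31/2) outside
  → clear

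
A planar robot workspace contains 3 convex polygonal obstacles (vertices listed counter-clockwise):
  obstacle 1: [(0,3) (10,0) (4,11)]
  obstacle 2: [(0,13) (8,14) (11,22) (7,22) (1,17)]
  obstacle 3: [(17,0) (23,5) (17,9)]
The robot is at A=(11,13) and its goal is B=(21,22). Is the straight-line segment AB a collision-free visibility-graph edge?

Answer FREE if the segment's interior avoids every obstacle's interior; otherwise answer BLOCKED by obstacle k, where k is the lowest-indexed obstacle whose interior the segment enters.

Obstacle 1 [(0,3) (10,0) (4,11)]:
  edge (0,3)–(10,0): clear
  edge (10,0)–(4,11): clear
  edge (4,11)–(0,3): clear
  midpoint (16,35/2) outside
  → clear
Obstacle 2 [(0,13) (8,14) (11,22) (7,22) (1,17)]:
  edge (0,13)–(8,14): clear
  edge (8,14)–(11,22): clear
  edge (11,22)–(7,22): clear
  edge (7,22)–(1,17): clear
  edge (1,17)–(0,13): clear
  midpoint (16,35/2) outside
  → clear
Obstacle 3 [(17,0) (23,5) (17,9)]:
  edge (17,0)–(23,5): clear
  edge (23,5)–(17,9): clear
  edge (17,9)–(17,0): clear
  midpoint (16,35/2) outside
  → clear

FREE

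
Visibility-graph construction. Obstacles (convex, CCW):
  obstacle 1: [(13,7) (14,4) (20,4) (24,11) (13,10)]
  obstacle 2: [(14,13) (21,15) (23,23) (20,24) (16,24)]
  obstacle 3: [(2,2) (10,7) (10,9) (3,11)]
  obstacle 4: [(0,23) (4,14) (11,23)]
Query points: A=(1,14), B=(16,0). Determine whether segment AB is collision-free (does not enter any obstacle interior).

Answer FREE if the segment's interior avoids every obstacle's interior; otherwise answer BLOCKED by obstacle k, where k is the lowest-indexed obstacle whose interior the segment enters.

BLOCKED by obstacle 3

Obstacle 1 [(13,7) (14,4) (20,4) (24,11) (13,10)]:
  edge (13,7)–(14,4): clear
  edge (14,4)–(20,4): clear
  edge (20,4)–(24,11): clear
  edge (24,11)–(13,10): clear
  edge (13,10)–(13,7): clear
  midpoint (17/2,7) outside
  → clear
Obstacle 2 [(14,13) (21,15) (23,23) (20,24) (16,24)]:
  edge (14,13)–(21,15): clear
  edge (21,15)–(23,23): clear
  edge (23,23)–(20,24): clear
  edge (20,24)–(16,24): clear
  edge (16,24)–(14,13): clear
  midpoint (17/2,7) outside
  → clear
Obstacle 3 [(2,2) (10,7) (10,9) (3,11)]:
  edge (2,2)–(10,7): crosses AB
  edge (10,7)–(10,9): clear
  edge (10,9)–(3,11): crosses AB
  edge (3,11)–(2,2): clear
  → BLOCKED
Obstacle 4 [(0,23) (4,14) (11,23)]:
  edge (0,23)–(4,14): clear
  edge (4,14)–(11,23): clear
  edge (11,23)–(0,23): clear
  midpoint (17/2,7) outside
  → clear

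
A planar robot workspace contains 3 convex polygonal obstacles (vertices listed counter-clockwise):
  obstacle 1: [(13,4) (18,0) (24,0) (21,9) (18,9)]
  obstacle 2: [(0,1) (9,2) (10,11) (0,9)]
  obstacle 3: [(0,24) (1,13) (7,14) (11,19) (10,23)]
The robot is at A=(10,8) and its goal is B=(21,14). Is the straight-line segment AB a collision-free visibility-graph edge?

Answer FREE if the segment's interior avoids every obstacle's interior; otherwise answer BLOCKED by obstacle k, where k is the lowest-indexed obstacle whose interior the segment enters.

Obstacle 1 [(13,4) (18,0) (24,0) (21,9) (18,9)]:
  edge (13,4)–(18,0): clear
  edge (18,0)–(24,0): clear
  edge (24,0)–(21,9): clear
  edge (21,9)–(18,9): clear
  edge (18,9)–(13,4): clear
  midpoint (31/2,11) outside
  → clear
Obstacle 2 [(0,1) (9,2) (10,11) (0,9)]:
  edge (0,1)–(9,2): clear
  edge (9,2)–(10,11): clear
  edge (10,11)–(0,9): clear
  edge (0,9)–(0,1): clear
  midpoint (31/2,11) outside
  → clear
Obstacle 3 [(0,24) (1,13) (7,14) (11,19) (10,23)]:
  edge (0,24)–(1,13): clear
  edge (1,13)–(7,14): clear
  edge (7,14)–(11,19): clear
  edge (11,19)–(10,23): clear
  edge (10,23)–(0,24): clear
  midpoint (31/2,11) outside
  → clear

FREE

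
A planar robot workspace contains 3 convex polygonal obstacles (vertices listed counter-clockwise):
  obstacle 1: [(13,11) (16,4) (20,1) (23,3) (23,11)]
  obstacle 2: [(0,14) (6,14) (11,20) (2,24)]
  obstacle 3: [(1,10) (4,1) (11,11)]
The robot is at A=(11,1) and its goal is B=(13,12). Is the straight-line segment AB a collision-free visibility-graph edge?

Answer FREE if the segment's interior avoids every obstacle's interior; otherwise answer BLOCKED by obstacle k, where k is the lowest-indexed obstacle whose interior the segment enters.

Obstacle 1 [(13,11) (16,4) (20,1) (23,3) (23,11)]:
  edge (13,11)–(16,4): clear
  edge (16,4)–(20,1): clear
  edge (20,1)–(23,3): clear
  edge (23,3)–(23,11): clear
  edge (23,11)–(13,11): clear
  midpoint (12,13/2) outside
  → clear
Obstacle 2 [(0,14) (6,14) (11,20) (2,24)]:
  edge (0,14)–(6,14): clear
  edge (6,14)–(11,20): clear
  edge (11,20)–(2,24): clear
  edge (2,24)–(0,14): clear
  midpoint (12,13/2) outside
  → clear
Obstacle 3 [(1,10) (4,1) (11,11)]:
  edge (1,10)–(4,1): clear
  edge (4,1)–(11,11): clear
  edge (11,11)–(1,10): clear
  midpoint (12,13/2) outside
  → clear

FREE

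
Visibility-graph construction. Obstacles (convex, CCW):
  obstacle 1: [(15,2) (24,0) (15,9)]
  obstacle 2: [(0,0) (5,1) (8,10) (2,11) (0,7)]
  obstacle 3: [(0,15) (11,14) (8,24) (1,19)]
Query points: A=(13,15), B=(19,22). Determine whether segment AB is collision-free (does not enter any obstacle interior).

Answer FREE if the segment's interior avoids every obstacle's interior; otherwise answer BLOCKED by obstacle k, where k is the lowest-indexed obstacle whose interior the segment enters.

FREE

Obstacle 1 [(15,2) (24,0) (15,9)]:
  edge (15,2)–(24,0): clear
  edge (24,0)–(15,9): clear
  edge (15,9)–(15,2): clear
  midpoint (16,37/2) outside
  → clear
Obstacle 2 [(0,0) (5,1) (8,10) (2,11) (0,7)]:
  edge (0,0)–(5,1): clear
  edge (5,1)–(8,10): clear
  edge (8,10)–(2,11): clear
  edge (2,11)–(0,7): clear
  edge (0,7)–(0,0): clear
  midpoint (16,37/2) outside
  → clear
Obstacle 3 [(0,15) (11,14) (8,24) (1,19)]:
  edge (0,15)–(11,14): clear
  edge (11,14)–(8,24): clear
  edge (8,24)–(1,19): clear
  edge (1,19)–(0,15): clear
  midpoint (16,37/2) outside
  → clear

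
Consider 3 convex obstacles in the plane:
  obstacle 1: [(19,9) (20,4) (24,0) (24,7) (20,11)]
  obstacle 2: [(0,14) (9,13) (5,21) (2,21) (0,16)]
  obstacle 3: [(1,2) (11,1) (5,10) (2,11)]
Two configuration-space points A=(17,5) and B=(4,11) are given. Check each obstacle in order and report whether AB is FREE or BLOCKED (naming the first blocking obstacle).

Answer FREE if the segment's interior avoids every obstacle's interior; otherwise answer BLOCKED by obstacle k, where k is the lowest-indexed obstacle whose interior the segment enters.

FREE

Obstacle 1 [(19,9) (20,4) (24,0) (24,7) (20,11)]:
  edge (19,9)–(20,4): clear
  edge (20,4)–(24,0): clear
  edge (24,0)–(24,7): clear
  edge (24,7)–(20,11): clear
  edge (20,11)–(19,9): clear
  midpoint (21/2,8) outside
  → clear
Obstacle 2 [(0,14) (9,13) (5,21) (2,21) (0,16)]:
  edge (0,14)–(9,13): clear
  edge (9,13)–(5,21): clear
  edge (5,21)–(2,21): clear
  edge (2,21)–(0,16): clear
  edge (0,16)–(0,14): clear
  midpoint (21/2,8) outside
  → clear
Obstacle 3 [(1,2) (11,1) (5,10) (2,11)]:
  edge (1,2)–(11,1): clear
  edge (11,1)–(5,10): clear
  edge (5,10)–(2,11): clear
  edge (2,11)–(1,2): clear
  midpoint (21/2,8) outside
  → clear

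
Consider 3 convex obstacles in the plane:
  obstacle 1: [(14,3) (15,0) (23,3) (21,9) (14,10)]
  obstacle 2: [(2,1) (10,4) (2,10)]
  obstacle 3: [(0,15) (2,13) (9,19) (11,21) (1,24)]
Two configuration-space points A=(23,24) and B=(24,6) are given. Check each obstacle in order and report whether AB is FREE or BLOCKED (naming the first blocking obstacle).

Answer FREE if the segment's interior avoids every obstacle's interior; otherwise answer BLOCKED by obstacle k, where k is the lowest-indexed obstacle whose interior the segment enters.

FREE

Obstacle 1 [(14,3) (15,0) (23,3) (21,9) (14,10)]:
  edge (14,3)–(15,0): clear
  edge (15,0)–(23,3): clear
  edge (23,3)–(21,9): clear
  edge (21,9)–(14,10): clear
  edge (14,10)–(14,3): clear
  midpoint (47/2,15) outside
  → clear
Obstacle 2 [(2,1) (10,4) (2,10)]:
  edge (2,1)–(10,4): clear
  edge (10,4)–(2,10): clear
  edge (2,10)–(2,1): clear
  midpoint (47/2,15) outside
  → clear
Obstacle 3 [(0,15) (2,13) (9,19) (11,21) (1,24)]:
  edge (0,15)–(2,13): clear
  edge (2,13)–(9,19): clear
  edge (9,19)–(11,21): clear
  edge (11,21)–(1,24): clear
  edge (1,24)–(0,15): clear
  midpoint (47/2,15) outside
  → clear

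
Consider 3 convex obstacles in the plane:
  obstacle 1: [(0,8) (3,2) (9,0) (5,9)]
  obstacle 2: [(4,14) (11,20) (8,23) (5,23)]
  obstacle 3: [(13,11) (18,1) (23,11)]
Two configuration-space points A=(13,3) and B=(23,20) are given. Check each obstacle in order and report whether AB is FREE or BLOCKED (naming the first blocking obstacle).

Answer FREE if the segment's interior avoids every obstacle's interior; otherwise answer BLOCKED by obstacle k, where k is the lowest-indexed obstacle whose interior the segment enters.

Obstacle 1 [(0,8) (3,2) (9,0) (5,9)]:
  edge (0,8)–(3,2): clear
  edge (3,2)–(9,0): clear
  edge (9,0)–(5,9): clear
  edge (5,9)–(0,8): clear
  midpoint (18,23/2) outside
  → clear
Obstacle 2 [(4,14) (11,20) (8,23) (5,23)]:
  edge (4,14)–(11,20): clear
  edge (11,20)–(8,23): clear
  edge (8,23)–(5,23): clear
  edge (5,23)–(4,14): clear
  midpoint (18,23/2) outside
  → clear
Obstacle 3 [(13,11) (18,1) (23,11)]:
  edge (13,11)–(18,1): crosses AB
  edge (18,1)–(23,11): clear
  edge (23,11)–(13,11): crosses AB
  → BLOCKED

BLOCKED by obstacle 3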